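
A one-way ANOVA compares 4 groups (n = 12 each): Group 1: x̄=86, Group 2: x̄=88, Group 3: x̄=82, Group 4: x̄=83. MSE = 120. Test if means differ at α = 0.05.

Grand mean = 84.75. SS_between = 273.0, MS_between = 91.0. F = 0.758, F_crit ≈ 2.816. Fail to reject H₀.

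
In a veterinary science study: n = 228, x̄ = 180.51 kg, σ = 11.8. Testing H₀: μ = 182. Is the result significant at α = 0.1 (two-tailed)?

z = (180.51 - 182)/(11.8/√228) = -1.907. Since |z| > 1.645, significant at α = 0.1.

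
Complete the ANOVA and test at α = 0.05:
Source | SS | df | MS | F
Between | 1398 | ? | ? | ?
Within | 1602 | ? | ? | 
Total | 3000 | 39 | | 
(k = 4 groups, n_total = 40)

df_between = 3, df_within = 36. MS_between = 466.0, MS_within = 44.5. F = 10.472, F_crit ≈ 2.866. Reject H₀.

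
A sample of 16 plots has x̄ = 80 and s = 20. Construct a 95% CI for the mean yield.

CI = x̄ ± t*(s/√n) = 80 ± 2.131(20/√16) = (69.34, 90.66)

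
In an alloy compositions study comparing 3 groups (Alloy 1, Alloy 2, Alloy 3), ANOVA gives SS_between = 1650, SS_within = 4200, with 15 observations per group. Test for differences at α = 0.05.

df_between = 2, df_within = 42. F = MS_between/MS_within = 825.0/100.0 = 8.25. F_crit ≈ 3.22. Reject H₀. At least one mean differs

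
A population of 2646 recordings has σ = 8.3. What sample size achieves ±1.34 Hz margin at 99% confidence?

Without FPC: n₀ = (2.576×8.3/1.34)² = 254.588. With FPC: n = n₀N/(n₀+N-1) = 232.3 → n = 233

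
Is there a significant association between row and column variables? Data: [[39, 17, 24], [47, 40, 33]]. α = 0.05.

χ² = 3.59. df = 2, critical = 5.991. Fail to reject H₀. No evidence of dependence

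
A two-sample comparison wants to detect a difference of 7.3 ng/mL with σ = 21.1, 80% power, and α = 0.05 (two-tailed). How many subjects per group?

n per group = 2(z_α/2 + z_β)²σ²/d² = 2×(1.96 + 0.84)²×21.1²/7.3² = 131.0 → n = 131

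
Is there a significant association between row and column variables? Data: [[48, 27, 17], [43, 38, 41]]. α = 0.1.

χ² = 8.019. df = 2, critical = 4.605. Reject H₀. Variables are dependent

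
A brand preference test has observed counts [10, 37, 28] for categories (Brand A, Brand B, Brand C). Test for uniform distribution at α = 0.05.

Expected = 25 each. χ² = Σ(O-E)²/E = 15.12. df = 2, critical value = 5.991. Reject H₀.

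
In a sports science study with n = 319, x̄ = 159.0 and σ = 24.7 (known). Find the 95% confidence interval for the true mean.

CI = x̄ ± z*(σ/√n) = 159.0 ± 1.96(24.7/√319) = 159.0 ± 2.71 = (156.29, 161.71)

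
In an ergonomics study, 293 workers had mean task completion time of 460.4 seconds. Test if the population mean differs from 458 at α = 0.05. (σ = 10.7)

z = (x̄ - μ₀)/(σ/√n) = (460.4 - 458)/(10.7/√293) = 3.839. Critical value: ±1.96. Since |3.839| > 1.96, Reject H₀.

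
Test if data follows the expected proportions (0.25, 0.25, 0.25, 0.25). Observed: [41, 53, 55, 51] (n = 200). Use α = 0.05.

Expected: [50.0, 50.0, 50.0, 50.0]. χ² = 2.32. df = 3, critical = 7.815. Fail to reject H₀.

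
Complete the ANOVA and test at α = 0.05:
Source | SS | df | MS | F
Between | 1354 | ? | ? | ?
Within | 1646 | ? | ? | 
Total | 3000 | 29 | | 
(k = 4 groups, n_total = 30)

df_between = 3, df_within = 26. MS_between = 451.33, MS_within = 63.31. F = 7.129, F_crit ≈ 2.975. Reject H₀.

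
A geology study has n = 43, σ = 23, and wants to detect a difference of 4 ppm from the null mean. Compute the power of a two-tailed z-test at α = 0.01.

SE = σ/√n = 23/√43 = 3.507. Non-centrality λ = d/SE = 4/3.507 = 1.14. Power ≈ Φ(λ - z_{α/2}) = Φ(1.14 - 2.576) = Φ(-1.436) = 0.076.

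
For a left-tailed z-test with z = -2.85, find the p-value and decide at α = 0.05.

p = P(Z < -2.85) = Φ(-2.85) ≈ 0.0022. Since p < 0.05, reject H₀ (significant) at α = 0.05.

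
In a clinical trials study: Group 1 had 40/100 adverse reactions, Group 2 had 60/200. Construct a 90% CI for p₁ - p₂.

p̂₁ = 0.4, p̂₂ = 0.3. Difference = 0.1. CI = (0.003, 0.197)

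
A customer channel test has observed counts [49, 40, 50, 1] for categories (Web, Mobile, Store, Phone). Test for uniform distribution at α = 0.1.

Expected = 35 each. χ² = Σ(O-E)²/E = 45.771. df = 3, critical value = 6.251. Reject H₀.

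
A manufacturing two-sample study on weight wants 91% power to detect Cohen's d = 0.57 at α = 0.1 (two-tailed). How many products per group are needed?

z_{α/2} = 1.645, z_β = Φ⁻¹(0.91) = 1.341. For medium effect (d = 0.57): n per group = 2(z_{α/2} + z_β)²/d² = 2(1.645 + 1.341)²/0.57² = 54.9 → 55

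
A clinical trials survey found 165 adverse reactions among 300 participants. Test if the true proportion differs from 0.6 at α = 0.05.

p̂ = 0.55, p₀ = 0.6. z = (p̂ - p₀)/√(p₀(1-p₀)/n) = -1.768. Critical: ±1.96. Fail to reject H₀.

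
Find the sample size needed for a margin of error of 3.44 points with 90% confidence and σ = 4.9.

n = (z*σ/E)² = (1.645×4.9/3.44)² = 5.5 → n = 6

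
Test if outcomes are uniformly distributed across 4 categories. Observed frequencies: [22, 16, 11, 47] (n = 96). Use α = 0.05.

Expected = 24 each. χ² = Σ(O-E)²/E = 31.917. df = 3, critical value = 7.815. Reject H₀.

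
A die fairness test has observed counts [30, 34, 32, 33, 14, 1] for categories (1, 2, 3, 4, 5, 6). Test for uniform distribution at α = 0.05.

Expected = 24 each. χ² = Σ(O-E)²/E = 37.917. df = 5, critical value = 11.07. Reject H₀.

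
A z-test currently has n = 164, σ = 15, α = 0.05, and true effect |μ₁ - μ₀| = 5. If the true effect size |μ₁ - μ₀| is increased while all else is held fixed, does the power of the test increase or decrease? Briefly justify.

Power increases: a larger true effect increases the non-centrality λ = |μ₁ - μ₀|/(σ/√n).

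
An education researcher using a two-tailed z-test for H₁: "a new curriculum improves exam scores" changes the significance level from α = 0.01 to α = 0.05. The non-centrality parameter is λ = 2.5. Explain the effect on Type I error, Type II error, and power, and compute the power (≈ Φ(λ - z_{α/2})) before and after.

Increasing α from 0.01 to 0.05:
• Type I error rate increases (α is the Type I rate by definition).
• Critical value moves from z_{α/2} = 2.576 to 1.96, so power = Φ(λ - z_{α/2}) goes from Φ(2.5 - 2.576) = 0.47 to Φ(2.5 - 1.96) = 0.705.
• Type II error rate β = 1 - power therefore decreases (0.53 → 0.295).
Appropriate when false negatives are costly — here, keeping the old curriculum when the new one would have helped students.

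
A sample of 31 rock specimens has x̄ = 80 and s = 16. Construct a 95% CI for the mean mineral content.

CI = x̄ ± t*(s/√n) = 80 ± 2.042(16/√31) = (74.13, 85.87)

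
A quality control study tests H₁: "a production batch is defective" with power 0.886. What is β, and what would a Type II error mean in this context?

β = 1 - power = 1 - 0.886 = 0.114. A Type II error is failing to reject H₀ when H₀ is false (false negative) — here, failing to conclude that a production batch is defective when in fact it is true. Consequence: shipping a defective batch — faulty products reach customers.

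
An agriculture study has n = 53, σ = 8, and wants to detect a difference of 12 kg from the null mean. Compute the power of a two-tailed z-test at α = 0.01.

SE = σ/√n = 8/√53 = 1.099. Non-centrality λ = d/SE = 12/1.099 = 10.92. Power ≈ Φ(λ - z_{α/2}) = Φ(10.92 - 2.576) = Φ(8.344) = 1.0.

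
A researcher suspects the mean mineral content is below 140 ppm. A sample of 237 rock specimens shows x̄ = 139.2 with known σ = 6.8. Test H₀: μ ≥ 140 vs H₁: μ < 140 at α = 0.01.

z = -1.811. Critical value: -2.33. Fail to reject H₀.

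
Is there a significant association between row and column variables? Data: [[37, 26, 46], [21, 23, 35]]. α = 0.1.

χ² = 1.338. df = 2, critical = 4.605. Fail to reject H₀. No evidence of dependence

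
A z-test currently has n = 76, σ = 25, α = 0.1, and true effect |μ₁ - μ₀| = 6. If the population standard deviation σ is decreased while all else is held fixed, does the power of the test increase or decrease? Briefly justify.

Power increases: a smaller σ shrinks the standard error σ/√n, moving the sampling distribution under H₁ further from the critical value.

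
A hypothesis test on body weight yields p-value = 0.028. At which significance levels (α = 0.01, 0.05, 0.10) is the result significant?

p = 0.028. Significant at: α = 0.05, 0.1.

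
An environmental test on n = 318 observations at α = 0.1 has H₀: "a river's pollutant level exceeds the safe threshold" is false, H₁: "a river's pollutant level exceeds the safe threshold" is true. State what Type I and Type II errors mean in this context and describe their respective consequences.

Type I (false positive): concluding that a river's pollutant level exceeds the safe threshold when it is not — shutting down a compliant factory unnecessarily. Type II (false negative): failing to conclude that a river's pollutant level exceeds the safe threshold when it is — allowing unsafe pollution to continue. Which is costlier depends on domain priorities and is a judgement call rather than a statistical fact.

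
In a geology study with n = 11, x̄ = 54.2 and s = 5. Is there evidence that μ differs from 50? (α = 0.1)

t = (x̄ - μ₀)/(s/√n) = (54.2 - 50)/(5/√11) = 2.786. df = 10, critical t = ±1.812. Reject H₀.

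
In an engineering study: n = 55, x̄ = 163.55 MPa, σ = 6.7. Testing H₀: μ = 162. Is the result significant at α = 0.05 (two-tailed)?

z = (163.55 - 162)/(6.7/√55) = 1.716. Since |z| ≤ 1.96, not significant at α = 0.05.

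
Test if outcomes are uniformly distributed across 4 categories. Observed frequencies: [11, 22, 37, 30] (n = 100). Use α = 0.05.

Expected = 25 each. χ² = Σ(O-E)²/E = 14.96. df = 3, critical value = 7.815. Reject H₀.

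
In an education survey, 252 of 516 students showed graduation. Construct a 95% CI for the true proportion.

p̂ = 0.488. CI = p̂ ± z*√(p̂(1-p̂)/n) = (0.445, 0.532)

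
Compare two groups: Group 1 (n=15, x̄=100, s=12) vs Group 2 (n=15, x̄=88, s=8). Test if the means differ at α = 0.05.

Pooled sp = 10.2. t = 3.223, df = 28. Critical t = ±2.048. Reject H₀.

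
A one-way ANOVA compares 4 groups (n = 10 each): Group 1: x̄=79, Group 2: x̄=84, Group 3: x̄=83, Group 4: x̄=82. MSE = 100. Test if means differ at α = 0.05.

Grand mean = 82.0. SS_between = 140.0, MS_between = 46.67. F = 0.467, F_crit ≈ 2.866. Fail to reject H₀.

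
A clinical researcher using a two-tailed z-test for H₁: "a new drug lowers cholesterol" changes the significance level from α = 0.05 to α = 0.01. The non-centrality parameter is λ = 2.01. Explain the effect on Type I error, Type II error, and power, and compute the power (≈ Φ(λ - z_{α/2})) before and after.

Decreasing α from 0.05 to 0.01:
• Type I error rate decreases (α is the Type I rate by definition).
• Critical value moves from z_{α/2} = 1.96 to 2.576, so power = Φ(λ - z_{α/2}) goes from Φ(2.01 - 1.96) = 0.52 to Φ(2.01 - 2.576) = 0.286.
• Type II error rate β = 1 - power therefore increases (0.48 → 0.714).
Appropriate when false positives are costly — here, approving an ineffective drug — patients take a useless medication and may skip effective alternatives.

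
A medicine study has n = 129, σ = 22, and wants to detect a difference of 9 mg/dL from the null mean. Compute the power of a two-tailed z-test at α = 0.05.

SE = σ/√n = 22/√129 = 1.937. Non-centrality λ = d/SE = 9/1.937 = 4.646. Power ≈ Φ(λ - z_{α/2}) = Φ(4.646 - 1.96) = Φ(2.686) = 0.996.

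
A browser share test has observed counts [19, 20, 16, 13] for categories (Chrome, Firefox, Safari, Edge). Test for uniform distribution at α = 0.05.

Expected = 17 each. χ² = Σ(O-E)²/E = 1.765. df = 3, critical value = 7.815. Fail to reject H₀.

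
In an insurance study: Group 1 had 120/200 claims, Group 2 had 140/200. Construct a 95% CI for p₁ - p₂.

p̂₁ = 0.6, p̂₂ = 0.7. Difference = -0.1. CI = (-0.193, -0.007)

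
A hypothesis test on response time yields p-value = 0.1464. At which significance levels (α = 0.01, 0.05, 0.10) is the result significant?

p = 0.1464. Not significant at any of the given levels.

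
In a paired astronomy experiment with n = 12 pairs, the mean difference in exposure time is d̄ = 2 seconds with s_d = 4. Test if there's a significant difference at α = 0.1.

t = d̄/(s_d/√n) = 2/(4/√12) = 1.732. df = 11, critical t = ±1.796. Fail to reject H₀.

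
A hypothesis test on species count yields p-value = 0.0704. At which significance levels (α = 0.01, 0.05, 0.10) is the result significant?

p = 0.0704. Significant at: α = 0.1.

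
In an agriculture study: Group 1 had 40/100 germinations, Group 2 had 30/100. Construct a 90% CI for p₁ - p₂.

p̂₁ = 0.4, p̂₂ = 0.3. Difference = 0.1. CI = (-0.01, 0.21)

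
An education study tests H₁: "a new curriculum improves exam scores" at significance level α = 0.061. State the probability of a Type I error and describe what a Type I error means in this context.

P(Type I error) = α = 0.061. A Type I error is rejecting H₀ when H₀ is actually true (false positive) — here, concluding that a new curriculum improves exam scores when in fact this is not the case. Consequence: adopting a curriculum that gives no real benefit — disruption for nothing.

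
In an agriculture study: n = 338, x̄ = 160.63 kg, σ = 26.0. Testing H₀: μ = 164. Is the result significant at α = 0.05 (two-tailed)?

z = (160.63 - 164)/(26.0/√338) = -2.383. Since |z| > 1.96, significant at α = 0.05.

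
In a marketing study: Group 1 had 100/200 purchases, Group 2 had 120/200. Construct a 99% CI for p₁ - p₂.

p̂₁ = 0.5, p̂₂ = 0.6. Difference = -0.1. CI = (-0.228, 0.028)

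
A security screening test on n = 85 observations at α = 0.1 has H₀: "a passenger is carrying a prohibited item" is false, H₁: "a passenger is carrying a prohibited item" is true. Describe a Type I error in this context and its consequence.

Type I error: rejecting H₀ when it is true — concluding that a passenger is carrying a prohibited item when in fact it is not. Consequence: detaining an innocent passenger — delay and inconvenience.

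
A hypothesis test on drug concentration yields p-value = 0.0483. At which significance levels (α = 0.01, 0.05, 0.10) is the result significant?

p = 0.0483. Significant at: α = 0.05, 0.1.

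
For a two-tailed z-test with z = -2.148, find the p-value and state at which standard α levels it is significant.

p = 2·P(Z > |-2.148|) = 2·(1 - Φ(2.148)) ≈ 0.0317. Significant at α = 0.1; Significant at α = 0.05.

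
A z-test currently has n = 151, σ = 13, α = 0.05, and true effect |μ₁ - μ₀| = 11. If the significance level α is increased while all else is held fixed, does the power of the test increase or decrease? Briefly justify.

Power increases: a larger α lowers the critical value, so more of the H₁ sampling distribution falls in the rejection region.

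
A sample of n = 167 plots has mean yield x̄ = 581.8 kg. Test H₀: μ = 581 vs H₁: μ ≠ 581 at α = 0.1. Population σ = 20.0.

z = (x̄ - μ₀)/(σ/√n) = (581.8 - 581)/(20.0/√167) = 0.517. Critical value: ±1.645. Since |0.517| ≤ 1.645, Fail to reject H₀.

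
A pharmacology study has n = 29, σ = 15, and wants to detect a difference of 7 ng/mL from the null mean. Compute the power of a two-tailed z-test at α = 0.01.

SE = σ/√n = 15/√29 = 2.785. Non-centrality λ = d/SE = 7/2.785 = 2.513. Power ≈ Φ(λ - z_{α/2}) = Φ(2.513 - 2.576) = Φ(-0.063) = 0.475.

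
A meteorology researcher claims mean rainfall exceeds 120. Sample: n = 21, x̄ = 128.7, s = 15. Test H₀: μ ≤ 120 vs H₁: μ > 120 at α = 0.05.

t = (128.7 - 120)/(15/√21) = 2.658, df = 20. Critical t = 1.725. Reject H₀.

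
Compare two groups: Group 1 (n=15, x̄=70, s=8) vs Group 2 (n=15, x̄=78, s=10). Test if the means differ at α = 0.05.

Pooled sp = 9.06. t = -2.419, df = 28. Critical t = ±2.048. Reject H₀.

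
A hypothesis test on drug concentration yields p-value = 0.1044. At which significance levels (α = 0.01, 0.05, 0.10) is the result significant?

p = 0.1044. Not significant at any of the given levels.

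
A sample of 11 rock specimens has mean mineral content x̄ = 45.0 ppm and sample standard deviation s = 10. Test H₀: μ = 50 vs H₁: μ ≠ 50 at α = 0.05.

t = (x̄ - μ₀)/(s/√n) = (45.0 - 50)/(10/√11) = -1.658. df = 10, critical t = ±2.228. Fail to reject H₀.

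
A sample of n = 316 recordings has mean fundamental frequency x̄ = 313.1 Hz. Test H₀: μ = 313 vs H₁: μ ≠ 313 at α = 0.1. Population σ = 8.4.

z = (x̄ - μ₀)/(σ/√n) = (313.1 - 313)/(8.4/√316) = 0.212. Critical value: ±1.645. Since |0.212| ≤ 1.645, Fail to reject H₀.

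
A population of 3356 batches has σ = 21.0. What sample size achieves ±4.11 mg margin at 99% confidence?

Without FPC: n₀ = (2.576×21.0/4.11)² = 173.239. With FPC: n = n₀N/(n₀+N-1) = 164.8 → n = 165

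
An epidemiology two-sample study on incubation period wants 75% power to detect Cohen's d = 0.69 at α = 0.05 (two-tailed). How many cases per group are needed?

z_{α/2} = 1.96, z_β = Φ⁻¹(0.75) = 0.674. For medium effect (d = 0.69): n per group = 2(z_{α/2} + z_β)²/d² = 2(1.96 + 0.674)²/0.69² = 29.1 → 30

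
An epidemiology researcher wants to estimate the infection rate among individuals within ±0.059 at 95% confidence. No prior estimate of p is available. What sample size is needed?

Conservative approach: use p = 0.5 (maximizes p(1-p) = 0.25). n = z²(0.25)/E² = 1.96²×0.25/0.059² = 275.9 → n = 276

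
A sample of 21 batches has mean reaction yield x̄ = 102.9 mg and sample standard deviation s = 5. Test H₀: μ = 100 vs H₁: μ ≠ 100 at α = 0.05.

t = (x̄ - μ₀)/(s/√n) = (102.9 - 100)/(5/√21) = 2.658. df = 20, critical t = ±2.086. Reject H₀.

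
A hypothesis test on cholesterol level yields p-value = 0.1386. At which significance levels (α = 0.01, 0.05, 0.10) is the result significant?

p = 0.1386. Not significant at any of the given levels.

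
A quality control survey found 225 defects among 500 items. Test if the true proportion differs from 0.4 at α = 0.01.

p̂ = 0.45, p₀ = 0.4. z = (p̂ - p₀)/√(p₀(1-p₀)/n) = 2.282. Critical: ±2.576. Fail to reject H₀.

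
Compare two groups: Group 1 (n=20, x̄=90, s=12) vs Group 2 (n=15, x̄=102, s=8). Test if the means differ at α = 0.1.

Pooled sp = 10.49. t = -3.349, df = 33. Critical t = ±1.692. Reject H₀.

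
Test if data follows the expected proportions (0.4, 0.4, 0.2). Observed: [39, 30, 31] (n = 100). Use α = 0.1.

Expected: [40.0, 40.0, 20.0]. χ² = 8.575. df = 2, critical = 4.605. Reject H₀.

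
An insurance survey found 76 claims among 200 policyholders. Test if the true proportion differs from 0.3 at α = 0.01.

p̂ = 0.38, p₀ = 0.3. z = (p̂ - p₀)/√(p₀(1-p₀)/n) = 2.469. Critical: ±2.576. Fail to reject H₀.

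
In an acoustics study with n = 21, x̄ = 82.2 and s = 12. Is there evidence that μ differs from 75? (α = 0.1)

t = (x̄ - μ₀)/(s/√n) = (82.2 - 75)/(12/√21) = 2.75. df = 20, critical t = ±1.725. Reject H₀.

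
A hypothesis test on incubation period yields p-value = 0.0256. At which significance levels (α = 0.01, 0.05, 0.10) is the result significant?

p = 0.0256. Significant at: α = 0.05, 0.1.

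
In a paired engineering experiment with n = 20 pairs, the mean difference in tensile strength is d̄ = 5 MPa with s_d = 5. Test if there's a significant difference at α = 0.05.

t = d̄/(s_d/√n) = 5/(5/√20) = 4.472. df = 19, critical t = ±2.093. Reject H₀.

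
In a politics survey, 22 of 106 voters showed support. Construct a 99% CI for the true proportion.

p̂ = 0.208. CI = p̂ ± z*√(p̂(1-p̂)/n) = (0.106, 0.309)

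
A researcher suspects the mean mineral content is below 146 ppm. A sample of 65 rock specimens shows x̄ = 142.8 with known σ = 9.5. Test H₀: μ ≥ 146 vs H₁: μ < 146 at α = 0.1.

z = -2.716. Critical value: -1.28. Reject H₀.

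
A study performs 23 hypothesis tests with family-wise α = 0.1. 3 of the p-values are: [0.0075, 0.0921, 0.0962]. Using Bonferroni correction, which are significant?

Bonferroni α = 0.1/23 = 0.00435. None of the given p-values are significant.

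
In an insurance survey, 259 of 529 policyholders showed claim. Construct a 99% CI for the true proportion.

p̂ = 0.49. CI = p̂ ± z*√(p̂(1-p̂)/n) = (0.434, 0.546)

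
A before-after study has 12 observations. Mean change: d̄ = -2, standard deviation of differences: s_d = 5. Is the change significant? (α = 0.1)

t = d̄/(s_d/√n) = -2/(5/√12) = -1.386. df = 11, critical t = ±1.796. Fail to reject H₀.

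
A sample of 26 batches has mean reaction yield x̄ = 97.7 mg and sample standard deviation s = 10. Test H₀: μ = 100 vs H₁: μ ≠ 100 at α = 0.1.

t = (x̄ - μ₀)/(s/√n) = (97.7 - 100)/(10/√26) = -1.173. df = 25, critical t = ±1.708. Fail to reject H₀.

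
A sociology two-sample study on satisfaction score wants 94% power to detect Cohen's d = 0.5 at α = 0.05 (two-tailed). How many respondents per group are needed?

z_{α/2} = 1.96, z_β = Φ⁻¹(0.94) = 1.555. For medium effect (d = 0.5): n per group = 2(z_{α/2} + z_β)²/d² = 2(1.96 + 1.555)²/0.5² = 98.8 → 99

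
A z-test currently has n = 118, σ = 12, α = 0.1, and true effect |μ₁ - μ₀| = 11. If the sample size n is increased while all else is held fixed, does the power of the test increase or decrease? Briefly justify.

Power increases: a larger n shrinks the standard error σ/√n, moving the sampling distribution under H₁ further from the critical value.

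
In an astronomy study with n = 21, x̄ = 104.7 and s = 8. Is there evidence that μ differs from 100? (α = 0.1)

t = (x̄ - μ₀)/(s/√n) = (104.7 - 100)/(8/√21) = 2.692. df = 20, critical t = ±1.725. Reject H₀.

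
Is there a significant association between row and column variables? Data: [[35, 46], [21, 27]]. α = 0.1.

χ² = 0.004. df = 1, critical = 2.706. Fail to reject H₀. No evidence of dependence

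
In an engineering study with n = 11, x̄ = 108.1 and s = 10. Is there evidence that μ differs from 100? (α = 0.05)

t = (x̄ - μ₀)/(s/√n) = (108.1 - 100)/(10/√11) = 2.686. df = 10, critical t = ±2.228. Reject H₀.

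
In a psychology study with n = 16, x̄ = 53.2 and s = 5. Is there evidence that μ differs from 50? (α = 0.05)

t = (x̄ - μ₀)/(s/√n) = (53.2 - 50)/(5/√16) = 2.56. df = 15, critical t = ±2.131. Reject H₀.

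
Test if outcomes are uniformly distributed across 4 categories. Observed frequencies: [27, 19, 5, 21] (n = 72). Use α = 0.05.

Expected = 18 each. χ² = Σ(O-E)²/E = 14.444. df = 3, critical value = 7.815. Reject H₀.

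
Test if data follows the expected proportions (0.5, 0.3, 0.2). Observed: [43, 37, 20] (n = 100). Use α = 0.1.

Expected: [50.0, 30.0, 20.0]. χ² = 2.613. df = 2, critical = 4.605. Fail to reject H₀.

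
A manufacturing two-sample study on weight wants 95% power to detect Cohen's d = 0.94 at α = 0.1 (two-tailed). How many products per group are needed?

z_{α/2} = 1.645, z_β = Φ⁻¹(0.95) = 1.645. For large effect (d = 0.94): n per group = 2(z_{α/2} + z_β)²/d² = 2(1.645 + 1.645)²/0.94² = 24.5 → 25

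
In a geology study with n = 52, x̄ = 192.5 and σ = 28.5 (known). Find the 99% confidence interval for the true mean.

CI = x̄ ± z*(σ/√n) = 192.5 ± 2.576(28.5/√52) = 192.5 ± 10.18 = (182.32, 202.68)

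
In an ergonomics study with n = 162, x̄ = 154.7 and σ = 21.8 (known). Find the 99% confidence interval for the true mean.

CI = x̄ ± z*(σ/√n) = 154.7 ± 2.576(21.8/√162) = 154.7 ± 4.41 = (150.29, 159.11)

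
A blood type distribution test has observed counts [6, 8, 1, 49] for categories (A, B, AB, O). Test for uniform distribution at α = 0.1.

Expected = 16 each. χ² = Σ(O-E)²/E = 92.375. df = 3, critical value = 6.251. Reject H₀.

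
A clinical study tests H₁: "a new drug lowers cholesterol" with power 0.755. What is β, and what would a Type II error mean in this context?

β = 1 - power = 1 - 0.755 = 0.245. A Type II error is failing to reject H₀ when H₀ is false (false negative) — here, failing to conclude that a new drug lowers cholesterol when in fact it is true. Consequence: shelving an effective drug — patients miss out on a treatment that would have helped.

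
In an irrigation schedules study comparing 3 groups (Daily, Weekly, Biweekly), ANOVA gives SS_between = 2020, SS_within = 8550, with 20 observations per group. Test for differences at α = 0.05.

df_between = 2, df_within = 57. F = MS_between/MS_within = 1010.0/150.0 = 6.733. F_crit ≈ 3.159. Reject H₀. At least one mean differs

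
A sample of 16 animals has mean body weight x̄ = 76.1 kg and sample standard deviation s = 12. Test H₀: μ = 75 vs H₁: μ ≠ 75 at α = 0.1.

t = (x̄ - μ₀)/(s/√n) = (76.1 - 75)/(12/√16) = 0.367. df = 15, critical t = ±1.753. Fail to reject H₀.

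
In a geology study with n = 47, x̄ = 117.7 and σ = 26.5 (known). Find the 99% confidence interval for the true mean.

CI = x̄ ± z*(σ/√n) = 117.7 ± 2.576(26.5/√47) = 117.7 ± 9.96 = (107.74, 127.66)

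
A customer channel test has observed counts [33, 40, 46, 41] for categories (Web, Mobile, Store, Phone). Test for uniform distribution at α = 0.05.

Expected = 40 each. χ² = Σ(O-E)²/E = 2.15. df = 3, critical value = 7.815. Fail to reject H₀.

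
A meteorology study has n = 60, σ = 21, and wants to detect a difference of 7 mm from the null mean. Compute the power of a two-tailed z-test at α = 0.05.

SE = σ/√n = 21/√60 = 2.711. Non-centrality λ = d/SE = 7/2.711 = 2.582. Power ≈ Φ(λ - z_{α/2}) = Φ(2.582 - 1.96) = Φ(0.622) = 0.733.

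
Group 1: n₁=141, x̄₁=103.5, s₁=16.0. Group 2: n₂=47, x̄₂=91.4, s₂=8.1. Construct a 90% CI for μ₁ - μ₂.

Difference = 12.1. SE = √(16.0²/141 + 8.1²/47) = 1.792. CI = (9.15, 15.05)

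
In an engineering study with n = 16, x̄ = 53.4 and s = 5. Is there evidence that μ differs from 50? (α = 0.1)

t = (x̄ - μ₀)/(s/√n) = (53.4 - 50)/(5/√16) = 2.72. df = 15, critical t = ±1.753. Reject H₀.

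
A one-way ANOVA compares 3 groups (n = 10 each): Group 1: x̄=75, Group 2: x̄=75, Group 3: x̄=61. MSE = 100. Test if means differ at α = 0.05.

Grand mean = 70.33. SS_between = 1306.67, MS_between = 653.33. F = 6.533, F_crit ≈ 3.354. Reject H₀.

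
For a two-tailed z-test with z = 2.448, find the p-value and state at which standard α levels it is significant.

p = 2·P(Z > |2.448|) = 2·(1 - Φ(2.448)) ≈ 0.0144. Significant at α = 0.1; Significant at α = 0.05.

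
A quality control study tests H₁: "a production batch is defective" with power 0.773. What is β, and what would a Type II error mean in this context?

β = 1 - power = 1 - 0.773 = 0.227. A Type II error is failing to reject H₀ when H₀ is false (false negative) — here, failing to conclude that a production batch is defective when in fact it is true. Consequence: shipping a defective batch — faulty products reach customers.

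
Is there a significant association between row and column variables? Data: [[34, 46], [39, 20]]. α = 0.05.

χ² = 7.585. df = 1, critical = 3.841. Reject H₀. Variables are dependent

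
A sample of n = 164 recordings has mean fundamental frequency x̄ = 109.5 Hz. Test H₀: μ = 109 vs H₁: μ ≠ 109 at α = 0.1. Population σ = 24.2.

z = (x̄ - μ₀)/(σ/√n) = (109.5 - 109)/(24.2/√164) = 0.265. Critical value: ±1.645. Since |0.265| ≤ 1.645, Fail to reject H₀.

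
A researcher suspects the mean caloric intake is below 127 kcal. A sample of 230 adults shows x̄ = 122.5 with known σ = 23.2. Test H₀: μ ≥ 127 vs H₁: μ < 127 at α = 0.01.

z = -2.942. Critical value: -2.33. Reject H₀.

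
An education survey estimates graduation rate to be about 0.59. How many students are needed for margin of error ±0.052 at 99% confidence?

n = z²p(1-p)/E² = 2.576²×0.59×0.41/0.052² = 593.6 → n = 594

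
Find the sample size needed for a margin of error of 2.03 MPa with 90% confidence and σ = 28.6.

n = (z*σ/E)² = (1.645×28.6/2.03)² = 537.1 → n = 538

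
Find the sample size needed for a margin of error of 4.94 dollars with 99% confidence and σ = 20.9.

n = (z*σ/E)² = (2.576×20.9/4.94)² = 118.8 → n = 119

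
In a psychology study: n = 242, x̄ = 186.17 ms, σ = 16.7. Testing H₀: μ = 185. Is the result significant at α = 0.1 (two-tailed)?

z = (186.17 - 185)/(16.7/√242) = 1.09. Since |z| ≤ 1.645, not significant at α = 0.1.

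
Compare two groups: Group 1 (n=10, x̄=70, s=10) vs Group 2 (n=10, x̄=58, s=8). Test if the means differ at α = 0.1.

Pooled sp = 9.06. t = 2.963, df = 18. Critical t = ±1.734. Reject H₀.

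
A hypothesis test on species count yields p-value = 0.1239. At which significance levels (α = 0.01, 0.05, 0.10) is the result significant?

p = 0.1239. Not significant at any of the given levels.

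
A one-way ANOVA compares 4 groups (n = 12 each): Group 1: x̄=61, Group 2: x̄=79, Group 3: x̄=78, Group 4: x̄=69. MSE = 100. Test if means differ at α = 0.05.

Grand mean = 71.75. SS_between = 2577.0, MS_between = 859.0. F = 8.59, F_crit ≈ 2.816. Reject H₀.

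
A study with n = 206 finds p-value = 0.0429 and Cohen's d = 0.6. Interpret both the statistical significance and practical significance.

Statistically significant (p = 0.0429 < 0.05). Cohen's d = 0.6 indicates a medium effect size. Both statistical and practical significance should be considered.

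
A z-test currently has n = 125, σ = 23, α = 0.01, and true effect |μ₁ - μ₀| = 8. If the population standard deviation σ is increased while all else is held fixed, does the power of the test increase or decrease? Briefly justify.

Power decreases: a larger σ inflates the standard error σ/√n, pulling the sampling distribution under H₁ back toward the critical value.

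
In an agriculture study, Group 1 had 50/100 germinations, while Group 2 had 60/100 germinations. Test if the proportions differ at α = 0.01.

p̂₁ = 0.5, p̂₂ = 0.6, pooled p̂ = 0.55. z = -1.421. Critical: ±2.576. Fail to reject H₀.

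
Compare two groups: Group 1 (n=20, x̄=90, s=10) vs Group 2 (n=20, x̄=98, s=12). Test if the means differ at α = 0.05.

Pooled sp = 11.05. t = -2.29, df = 38. Critical t = ±2.024. Reject H₀.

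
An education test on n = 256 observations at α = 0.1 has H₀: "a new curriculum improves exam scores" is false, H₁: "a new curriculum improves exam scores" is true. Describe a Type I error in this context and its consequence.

Type I error: rejecting H₀ when it is true — concluding that a new curriculum improves exam scores when in fact it is not. Consequence: adopting a curriculum that gives no real benefit — disruption for nothing.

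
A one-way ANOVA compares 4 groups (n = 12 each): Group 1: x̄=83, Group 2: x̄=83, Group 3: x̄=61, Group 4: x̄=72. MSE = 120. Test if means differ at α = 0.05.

Grand mean = 74.75. SS_between = 3993.0, MS_between = 1331.0. F = 11.092, F_crit ≈ 2.816. Reject H₀.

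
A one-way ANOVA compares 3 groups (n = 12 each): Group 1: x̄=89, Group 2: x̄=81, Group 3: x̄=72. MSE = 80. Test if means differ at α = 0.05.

Grand mean = 80.67. SS_between = 1736.0, MS_between = 868.0. F = 10.85, F_crit ≈ 3.285. Reject H₀.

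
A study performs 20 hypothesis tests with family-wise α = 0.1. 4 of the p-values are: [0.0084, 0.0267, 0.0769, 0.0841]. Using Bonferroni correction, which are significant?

Bonferroni α = 0.1/20 = 0.005. None of the given p-values are significant.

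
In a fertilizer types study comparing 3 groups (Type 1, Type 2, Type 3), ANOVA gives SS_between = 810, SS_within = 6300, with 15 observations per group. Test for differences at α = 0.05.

df_between = 2, df_within = 42. F = MS_between/MS_within = 405.0/150.0 = 2.7. F_crit ≈ 3.22. Fail to reject H₀.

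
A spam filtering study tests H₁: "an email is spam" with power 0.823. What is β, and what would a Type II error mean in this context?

β = 1 - power = 1 - 0.823 = 0.177. A Type II error is failing to reject H₀ when H₀ is false (false negative) — here, failing to conclude that an email is spam when in fact it is true. Consequence: a spam email lands in the inbox.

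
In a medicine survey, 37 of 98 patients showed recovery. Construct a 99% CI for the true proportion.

p̂ = 0.378. CI = p̂ ± z*√(p̂(1-p̂)/n) = (0.251, 0.504)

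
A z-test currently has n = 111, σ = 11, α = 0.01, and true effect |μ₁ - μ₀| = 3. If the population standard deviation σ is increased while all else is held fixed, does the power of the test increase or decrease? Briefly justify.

Power decreases: a larger σ inflates the standard error σ/√n, pulling the sampling distribution under H₁ back toward the critical value.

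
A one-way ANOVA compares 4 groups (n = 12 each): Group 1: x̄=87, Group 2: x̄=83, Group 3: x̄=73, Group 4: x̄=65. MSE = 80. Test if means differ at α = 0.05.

Grand mean = 77.0. SS_between = 3552.0, MS_between = 1184.0. F = 14.8, F_crit ≈ 2.816. Reject H₀.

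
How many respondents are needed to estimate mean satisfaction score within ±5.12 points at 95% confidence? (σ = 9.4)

n = (z*σ/E)² = (1.96×9.4/5.12)² = 12.9 → n = 13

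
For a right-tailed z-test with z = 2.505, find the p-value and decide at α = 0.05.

p = P(Z > 2.505) = 1 - Φ(2.505) ≈ 0.0061. Since p < 0.05, reject H₀ (significant) at α = 0.05.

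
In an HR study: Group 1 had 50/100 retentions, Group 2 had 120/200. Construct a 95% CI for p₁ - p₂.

p̂₁ = 0.5, p̂₂ = 0.6. Difference = -0.1. CI = (-0.219, 0.019)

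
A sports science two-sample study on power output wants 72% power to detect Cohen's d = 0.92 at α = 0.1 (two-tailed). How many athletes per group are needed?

z_{α/2} = 1.645, z_β = Φ⁻¹(0.72) = 0.583. For large effect (d = 0.92): n per group = 2(z_{α/2} + z_β)²/d² = 2(1.645 + 0.583)²/0.92² = 11.7 → 12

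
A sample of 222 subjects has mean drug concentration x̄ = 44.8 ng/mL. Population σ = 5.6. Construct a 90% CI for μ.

CI = x̄ ± z*(σ/√n) = 44.8 ± 1.645(5.6/√222) = 44.8 ± 0.62 = (44.18, 45.42)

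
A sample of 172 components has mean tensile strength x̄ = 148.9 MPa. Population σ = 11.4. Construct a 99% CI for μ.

CI = x̄ ± z*(σ/√n) = 148.9 ± 2.576(11.4/√172) = 148.9 ± 2.24 = (146.66, 151.14)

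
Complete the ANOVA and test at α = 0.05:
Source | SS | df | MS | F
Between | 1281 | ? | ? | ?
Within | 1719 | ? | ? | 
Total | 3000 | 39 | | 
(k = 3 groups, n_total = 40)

df_between = 2, df_within = 37. MS_between = 640.5, MS_within = 46.46. F = 13.786, F_crit ≈ 3.252. Reject H₀.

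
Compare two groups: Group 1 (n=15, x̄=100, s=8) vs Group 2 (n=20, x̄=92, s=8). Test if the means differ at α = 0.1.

Pooled sp = 8.0. t = 2.928, df = 33. Critical t = ±1.692. Reject H₀.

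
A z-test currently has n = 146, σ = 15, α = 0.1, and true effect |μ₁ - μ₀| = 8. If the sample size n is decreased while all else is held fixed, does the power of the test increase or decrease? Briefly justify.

Power decreases: a smaller n inflates the standard error σ/√n, pulling the sampling distribution under H₁ back toward the critical value.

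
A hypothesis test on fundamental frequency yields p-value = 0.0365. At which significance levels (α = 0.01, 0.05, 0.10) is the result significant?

p = 0.0365. Significant at: α = 0.05, 0.1.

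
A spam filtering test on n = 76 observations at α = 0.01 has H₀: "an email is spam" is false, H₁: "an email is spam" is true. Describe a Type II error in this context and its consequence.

Type II error: failing to reject H₀ when it is false — concluding that an email is spam is not supported when in fact it is. Consequence: a spam email lands in the inbox.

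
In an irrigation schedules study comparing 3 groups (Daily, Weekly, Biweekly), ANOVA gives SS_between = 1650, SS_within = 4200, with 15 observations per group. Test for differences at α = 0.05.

df_between = 2, df_within = 42. F = MS_between/MS_within = 825.0/100.0 = 8.25. F_crit ≈ 3.22. Reject H₀. At least one mean differs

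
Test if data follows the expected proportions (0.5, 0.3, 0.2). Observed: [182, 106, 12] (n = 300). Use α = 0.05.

Expected: [150.0, 90.0, 60.0]. χ² = 48.071. df = 2, critical = 5.991. Reject H₀.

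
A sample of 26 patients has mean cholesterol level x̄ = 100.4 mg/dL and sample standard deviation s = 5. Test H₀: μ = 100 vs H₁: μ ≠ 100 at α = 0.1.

t = (x̄ - μ₀)/(s/√n) = (100.4 - 100)/(5/√26) = 0.408. df = 25, critical t = ±1.708. Fail to reject H₀.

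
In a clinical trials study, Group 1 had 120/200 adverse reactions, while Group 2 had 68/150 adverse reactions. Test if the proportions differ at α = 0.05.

p̂₁ = 0.6, p̂₂ = 0.453, pooled p̂ = 0.537. z = 2.723. Critical: ±1.96. Reject H₀.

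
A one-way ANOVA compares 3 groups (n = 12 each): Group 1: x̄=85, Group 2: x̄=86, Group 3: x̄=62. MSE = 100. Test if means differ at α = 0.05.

Grand mean = 77.67. SS_between = 4424.0, MS_between = 2212.0. F = 22.12, F_crit ≈ 3.285. Reject H₀.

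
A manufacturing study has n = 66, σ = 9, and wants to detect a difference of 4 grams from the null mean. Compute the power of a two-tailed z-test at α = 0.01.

SE = σ/√n = 9/√66 = 1.108. Non-centrality λ = d/SE = 4/1.108 = 3.611. Power ≈ Φ(λ - z_{α/2}) = Φ(3.611 - 2.576) = Φ(1.035) = 0.85.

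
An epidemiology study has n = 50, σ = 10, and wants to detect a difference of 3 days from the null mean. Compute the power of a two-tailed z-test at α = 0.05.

SE = σ/√n = 10/√50 = 1.414. Non-centrality λ = d/SE = 3/1.414 = 2.121. Power ≈ Φ(λ - z_{α/2}) = Φ(2.121 - 1.96) = Φ(0.161) = 0.564.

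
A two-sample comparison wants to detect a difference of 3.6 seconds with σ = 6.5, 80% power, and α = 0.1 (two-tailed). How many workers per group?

n per group = 2(z_α/2 + z_β)²σ²/d² = 2×(1.645 + 0.84)²×6.5²/3.6² = 40.3 → n = 41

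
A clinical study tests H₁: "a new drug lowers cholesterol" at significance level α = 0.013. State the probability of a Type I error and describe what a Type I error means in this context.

P(Type I error) = α = 0.013. A Type I error is rejecting H₀ when H₀ is actually true (false positive) — here, concluding that a new drug lowers cholesterol when in fact this is not the case. Consequence: approving an ineffective drug — patients take a useless medication and may skip effective alternatives.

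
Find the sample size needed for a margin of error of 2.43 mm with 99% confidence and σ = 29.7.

n = (z*σ/E)² = (2.576×29.7/2.43)² = 991.3 → n = 992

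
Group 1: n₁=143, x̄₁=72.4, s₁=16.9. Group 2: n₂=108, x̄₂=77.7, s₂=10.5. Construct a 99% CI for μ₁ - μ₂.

Difference = -5.3. SE = √(16.9²/143 + 10.5²/108) = 1.737. CI = (-9.78, -0.82)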